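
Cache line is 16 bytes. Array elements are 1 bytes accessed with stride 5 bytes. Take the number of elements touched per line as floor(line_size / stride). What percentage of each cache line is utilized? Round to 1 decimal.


Elements per cache line = floor(16 / 5) = 3
Bytes used = 3 * 1 = 3
Utilization = 3 / 16 * 100 = 18.8%

18.8


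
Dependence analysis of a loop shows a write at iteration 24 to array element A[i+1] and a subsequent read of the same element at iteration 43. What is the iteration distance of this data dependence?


Distance = read iteration - write iteration
= 43 - 24 = 19

19


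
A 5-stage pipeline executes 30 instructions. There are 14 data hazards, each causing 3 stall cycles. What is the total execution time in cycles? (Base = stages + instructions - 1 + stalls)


Base cycles = 5 + 30 - 1 = 34
Total stalls = 14 * 3 = 42
Total = 34 + 42 = 76

76


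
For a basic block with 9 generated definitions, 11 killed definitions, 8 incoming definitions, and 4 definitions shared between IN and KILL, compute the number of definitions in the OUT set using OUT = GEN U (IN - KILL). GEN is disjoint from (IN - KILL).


IN - KILL: 8 - 4 = 4 surviving definitions
OUT = GEN + surviving = 9 + 4 = 13

13


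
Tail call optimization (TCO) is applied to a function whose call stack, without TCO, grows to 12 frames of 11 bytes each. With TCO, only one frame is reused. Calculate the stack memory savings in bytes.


Without TCO: 12 * 11 = 132 bytes
With TCO: reuse 1 frame = 11 bytes
Savings = 132 - 11 = 121

121


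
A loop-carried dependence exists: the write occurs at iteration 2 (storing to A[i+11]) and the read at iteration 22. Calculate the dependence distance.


Distance = read iteration - write iteration
= 22 - 2 = 20

20


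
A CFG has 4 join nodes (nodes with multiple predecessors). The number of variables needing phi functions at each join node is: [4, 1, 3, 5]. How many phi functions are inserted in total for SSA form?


Total phi functions = sum of phi functions at each join node
= 4 + 1 + 3 + 5 = 13

13


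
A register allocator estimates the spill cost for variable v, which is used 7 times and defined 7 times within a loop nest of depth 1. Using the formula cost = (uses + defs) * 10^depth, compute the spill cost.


uses + defs = 7 + 7 = 14
10^1 = 10
Spill cost = 14 * 10 = 140

140


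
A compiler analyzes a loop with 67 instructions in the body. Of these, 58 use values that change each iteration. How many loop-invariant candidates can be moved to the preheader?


Invariant candidates = total - loop-dependent
= 67 - 58 = 9

9


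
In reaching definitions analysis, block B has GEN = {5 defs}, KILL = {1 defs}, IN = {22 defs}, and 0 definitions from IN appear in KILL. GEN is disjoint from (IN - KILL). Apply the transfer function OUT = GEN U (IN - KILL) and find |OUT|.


IN - KILL: 22 - 0 = 22 surviving definitions
OUT = GEN + surviving = 5 + 22 = 27

27


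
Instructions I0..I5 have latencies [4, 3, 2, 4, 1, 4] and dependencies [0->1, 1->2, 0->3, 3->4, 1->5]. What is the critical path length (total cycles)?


Compute longest path through dependency graph: dist(Ik) = max over predecessors of dist + latency(Ik).
dist(I0) = latency 4 = 4
dist(I1) = dist(I0) + 3 = 4 + 3 = 7
dist(I2) = dist(I1) + 2 = 7 + 2 = 9
dist(I3) = dist(I0) + 4 = 4 + 4 = 8
dist(I4) = dist(I3) + 1 = 8 + 1 = 9
dist(I5) = dist(I1) + 4 = 7 + 4 = 11
Critical path = max dist = 11

11


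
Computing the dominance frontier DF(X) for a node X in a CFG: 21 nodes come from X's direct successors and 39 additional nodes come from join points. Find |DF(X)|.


DF(X) = direct successor contributions + join point contributions
= 21 + 39 = 60

60


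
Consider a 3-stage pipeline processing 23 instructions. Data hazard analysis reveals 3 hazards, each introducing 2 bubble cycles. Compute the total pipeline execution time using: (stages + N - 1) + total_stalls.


Base cycles = 3 + 23 - 1 = 25
Total stalls = 3 * 2 = 6
Total = 25 + 6 = 31

31


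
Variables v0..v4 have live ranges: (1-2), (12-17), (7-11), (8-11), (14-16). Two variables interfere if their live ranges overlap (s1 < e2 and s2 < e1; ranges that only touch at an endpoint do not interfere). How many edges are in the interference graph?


Check all pairs for overlapping intervals.
Two intervals (s1,e1) and (s2,e2) overlap if s1 < e2 and s2 < e1.
v0 (1-2) vs v1..v4: overlaps none -> 0
v1 (12-17) vs v2..v4: overlaps v4 -> 1
v2 (7-11) vs v3..v4: overlaps v3 -> 1
v3 (8-11) vs v4: overlaps none -> 0
Total overlapping pairs = 0 + 1 + 1 + 0 = 2

2


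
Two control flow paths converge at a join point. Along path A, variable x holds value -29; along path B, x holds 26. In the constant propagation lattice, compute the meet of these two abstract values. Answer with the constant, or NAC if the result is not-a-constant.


Meet operation: if both paths give the same constant, result is that constant; if they differ, result is NAC (not-a-constant).
Path A: -29, Path B: 26 -> differ
Result: not-a-constant -> NAC

NAC


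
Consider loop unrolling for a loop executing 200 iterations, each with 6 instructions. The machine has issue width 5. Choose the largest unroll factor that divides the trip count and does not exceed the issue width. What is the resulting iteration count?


Largest divisor of 200 <= 5 is 5
New iterations = 200 / 5 = 40

40


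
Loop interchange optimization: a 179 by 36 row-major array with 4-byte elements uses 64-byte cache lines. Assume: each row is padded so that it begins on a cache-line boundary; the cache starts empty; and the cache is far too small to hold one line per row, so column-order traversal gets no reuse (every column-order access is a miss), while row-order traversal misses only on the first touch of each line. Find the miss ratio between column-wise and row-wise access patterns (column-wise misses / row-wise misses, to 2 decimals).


Each row occupies 36 * 4 = 144 bytes and starts on a line boundary, so it spans ceil(144 / 64) = 3 cache lines.
Row-major traversal misses (one per line touched): 179 * ceil(36 * 4 / 64) = 537
Column-major traversal misses (no reuse, every access misses): 179 * 36 = 6444
Ratio = 6444 / 537 = 12.0

12.0


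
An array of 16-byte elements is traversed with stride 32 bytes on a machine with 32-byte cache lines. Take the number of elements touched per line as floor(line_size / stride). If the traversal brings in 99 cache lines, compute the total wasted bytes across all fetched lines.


Elements per line = floor(32 / 32) = 1
Bytes used per line = 1 * 16 = 16
Wasted per line = 32 - 16 = 16
Total wasted = 16 * 99 = 1584

1584


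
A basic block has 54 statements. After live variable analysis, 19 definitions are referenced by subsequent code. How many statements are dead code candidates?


Dead code = total statements - live definitions
= 54 - 19 = 35

35


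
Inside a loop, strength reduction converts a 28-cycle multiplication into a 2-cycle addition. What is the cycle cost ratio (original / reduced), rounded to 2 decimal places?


Ratio = mult_cost / add_cost = 28 / 2 = 14.0

14.0


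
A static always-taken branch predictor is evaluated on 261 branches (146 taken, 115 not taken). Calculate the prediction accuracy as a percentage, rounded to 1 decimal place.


Predictor: always-taken
Correct predictions = 146
Accuracy = 146 / 261 * 100 = 55.9%

55.9


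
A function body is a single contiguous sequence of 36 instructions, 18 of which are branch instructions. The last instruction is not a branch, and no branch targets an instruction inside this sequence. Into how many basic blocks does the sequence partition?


With no in-sequence branch targets, the leaders are the first instruction plus the instruction after each branch.
Number of basic blocks = branches + 1
= 18 + 1 = 19

19


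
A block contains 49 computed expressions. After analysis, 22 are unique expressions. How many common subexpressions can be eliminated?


CSE count = total expressions - unique expressions
= 49 - 22 = 27

27


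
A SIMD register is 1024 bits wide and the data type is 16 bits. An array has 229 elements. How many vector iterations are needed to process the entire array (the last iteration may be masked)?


Width = 1024 / 16 = 64 elements per vector op
Iterations = ceil(229 / 64) = 4

4


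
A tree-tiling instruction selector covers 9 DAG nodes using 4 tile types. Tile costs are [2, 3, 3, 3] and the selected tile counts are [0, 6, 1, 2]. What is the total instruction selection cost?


Total cost = sum(count_i * cost_i)
= 0*2 + 6*3 + 1*3 + 2*3
= 27

27


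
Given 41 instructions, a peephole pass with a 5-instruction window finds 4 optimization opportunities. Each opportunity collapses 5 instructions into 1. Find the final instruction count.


Each match removes 4 instructions.
Total removed = 4 * 4 = 16
Remaining = 41 - 16 = 25

25


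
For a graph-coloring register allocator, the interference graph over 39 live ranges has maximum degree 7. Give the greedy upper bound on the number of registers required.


Greedy coloring never needs more than (max_degree + 1) colors: when coloring a vertex, at most max_degree neighbors are already colored.
Upper bound = 7 + 1 = 8

8


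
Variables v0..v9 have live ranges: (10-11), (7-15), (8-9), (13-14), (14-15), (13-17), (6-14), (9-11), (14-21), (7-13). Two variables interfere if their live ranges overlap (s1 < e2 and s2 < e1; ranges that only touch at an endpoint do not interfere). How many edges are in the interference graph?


Check all pairs for overlapping intervals.
Two intervals (s1,e1) and (s2,e2) overlap if s1 < e2 and s2 < e1.
v0 (10-11) vs v1..v9: overlaps v1, v6, v7, v9 -> 4
v1 (7-15) vs v2..v9: overlaps v2, v3, v4, v5, v6, v7, v8, v9 -> 8
v2 (8-9) vs v3..v9: overlaps v6, v9 -> 2
v3 (13-14) vs v4..v9: overlaps v5, v6 -> 2
v4 (14-15) vs v5..v9: overlaps v5, v8 -> 2
v5 (13-17) vs v6..v9: overlaps v6, v8 -> 2
v6 (6-14) vs v7..v9: overlaps v7, v9 -> 2
v7 (9-11) vs v8..v9: overlaps v9 -> 1
v8 (14-21) vs v9: overlaps none -> 0
Total overlapping pairs = 4 + 8 + 2 + 2 + 2 + 2 + 2 + 1 + 0 = 23

23


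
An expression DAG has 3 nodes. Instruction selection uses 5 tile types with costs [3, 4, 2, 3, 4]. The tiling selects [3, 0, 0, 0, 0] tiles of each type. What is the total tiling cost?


Total cost = sum(count_i * cost_i)
= 3*3 + 0*4 + 0*2 + 0*3 + 0*4
= 9

9


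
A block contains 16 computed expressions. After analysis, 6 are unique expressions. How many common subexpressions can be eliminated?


CSE count = total expressions - unique expressions
= 16 - 6 = 10

10


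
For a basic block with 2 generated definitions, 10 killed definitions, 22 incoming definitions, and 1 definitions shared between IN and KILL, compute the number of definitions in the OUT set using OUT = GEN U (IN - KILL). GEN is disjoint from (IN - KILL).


IN - KILL: 22 - 1 = 21 surviving definitions
OUT = GEN + surviving = 2 + 21 = 23

23


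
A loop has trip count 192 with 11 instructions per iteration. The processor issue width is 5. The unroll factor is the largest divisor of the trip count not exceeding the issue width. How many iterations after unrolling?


Largest divisor of 192 <= 5 is 4
New iterations = 192 / 4 = 48

48


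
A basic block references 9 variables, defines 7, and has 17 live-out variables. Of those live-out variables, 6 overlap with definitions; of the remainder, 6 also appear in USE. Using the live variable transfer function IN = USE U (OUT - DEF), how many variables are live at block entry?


OUT - DEF: 17 - 6 = 11
|IN| = |USE| + |OUT - DEF| - |USE ∩ (OUT - DEF)| = 9 + 11 - 6 = 14

14


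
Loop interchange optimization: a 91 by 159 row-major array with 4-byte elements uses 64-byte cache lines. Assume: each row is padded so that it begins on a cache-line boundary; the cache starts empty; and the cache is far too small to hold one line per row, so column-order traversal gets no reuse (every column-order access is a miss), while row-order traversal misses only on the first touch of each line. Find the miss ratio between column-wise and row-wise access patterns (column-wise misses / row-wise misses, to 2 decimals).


Each row occupies 159 * 4 = 636 bytes and starts on a line boundary, so it spans ceil(636 / 64) = 10 cache lines.
Row-major traversal misses (one per line touched): 91 * ceil(159 * 4 / 64) = 910
Column-major traversal misses (no reuse, every access misses): 91 * 159 = 14469
Ratio = 14469 / 910 = 15.9

15.9


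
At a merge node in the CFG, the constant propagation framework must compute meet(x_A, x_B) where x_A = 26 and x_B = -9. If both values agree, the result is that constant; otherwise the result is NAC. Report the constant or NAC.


Meet operation: if both paths give the same constant, result is that constant; if they differ, result is NAC (not-a-constant).
Path A: 26, Path B: -9 -> differ
Result: not-a-constant -> NAC

NAC


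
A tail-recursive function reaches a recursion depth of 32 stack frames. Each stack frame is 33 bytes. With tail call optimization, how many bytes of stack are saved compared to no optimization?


Without TCO: 32 * 33 = 1056 bytes
With TCO: reuse 1 frame = 33 bytes
Savings = 1056 - 33 = 1023

1023


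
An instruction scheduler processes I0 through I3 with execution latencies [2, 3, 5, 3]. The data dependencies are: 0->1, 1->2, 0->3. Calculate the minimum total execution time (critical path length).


Compute longest path through dependency graph: dist(Ik) = max over predecessors of dist + latency(Ik).
dist(I0) = latency 2 = 2
dist(I1) = dist(I0) + 3 = 2 + 3 = 5
dist(I2) = dist(I1) + 5 = 5 + 5 = 10
dist(I3) = dist(I0) + 3 = 2 + 3 = 5
Critical path = max dist = 10

10


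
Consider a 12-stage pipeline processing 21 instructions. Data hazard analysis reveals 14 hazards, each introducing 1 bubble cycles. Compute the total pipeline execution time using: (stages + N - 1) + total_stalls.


Base cycles = 12 + 21 - 1 = 32
Total stalls = 14 * 1 = 14
Total = 32 + 14 = 46

46


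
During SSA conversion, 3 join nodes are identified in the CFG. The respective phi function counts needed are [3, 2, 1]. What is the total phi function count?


Total phi functions = sum of phi functions at each join node
= 3 + 2 + 1 = 6

6


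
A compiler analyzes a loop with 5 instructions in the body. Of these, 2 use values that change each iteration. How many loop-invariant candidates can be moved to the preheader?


Invariant candidates = total - loop-dependent
= 5 - 2 = 3

3


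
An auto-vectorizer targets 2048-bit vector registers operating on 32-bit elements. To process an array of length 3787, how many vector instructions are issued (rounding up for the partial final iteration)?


Width = 2048 / 32 = 64 elements per vector op
Iterations = ceil(3787 / 64) = 60

60


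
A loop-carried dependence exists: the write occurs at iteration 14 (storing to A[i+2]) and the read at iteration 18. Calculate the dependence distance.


Distance = read iteration - write iteration
= 18 - 14 = 4

4


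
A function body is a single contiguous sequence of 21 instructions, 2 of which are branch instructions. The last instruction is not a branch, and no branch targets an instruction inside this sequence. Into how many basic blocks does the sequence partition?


With no in-sequence branch targets, the leaders are the first instruction plus the instruction after each branch.
Number of basic blocks = branches + 1
= 2 + 1 = 3

3


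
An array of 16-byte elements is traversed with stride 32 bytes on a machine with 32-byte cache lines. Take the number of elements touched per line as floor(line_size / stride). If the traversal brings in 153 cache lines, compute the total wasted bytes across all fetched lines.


Elements per line = floor(32 / 32) = 1
Bytes used per line = 1 * 16 = 16
Wasted per line = 32 - 16 = 16
Total wasted = 16 * 153 = 2448

2448


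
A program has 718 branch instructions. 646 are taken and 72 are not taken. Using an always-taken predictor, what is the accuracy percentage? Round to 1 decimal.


Predictor: always-taken
Correct predictions = 646
Accuracy = 646 / 718 * 100 = 90.0%

90.0


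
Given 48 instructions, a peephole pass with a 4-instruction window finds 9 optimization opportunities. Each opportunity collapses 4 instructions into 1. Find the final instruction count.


Each match removes 3 instructions.
Total removed = 9 * 3 = 27
Remaining = 48 - 27 = 21

21


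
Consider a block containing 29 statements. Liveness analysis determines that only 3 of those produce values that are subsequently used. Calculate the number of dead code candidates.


Dead code = total statements - live definitions
= 29 - 3 = 26

26


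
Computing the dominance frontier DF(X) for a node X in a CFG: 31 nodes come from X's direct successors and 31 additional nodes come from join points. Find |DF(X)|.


DF(X) = direct successor contributions + join point contributions
= 31 + 31 = 62

62


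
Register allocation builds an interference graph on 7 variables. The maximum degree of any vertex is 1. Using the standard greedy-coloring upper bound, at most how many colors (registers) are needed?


Greedy coloring never needs more than (max_degree + 1) colors: when coloring a vertex, at most max_degree neighbors are already colored.
Upper bound = 1 + 1 = 2

2


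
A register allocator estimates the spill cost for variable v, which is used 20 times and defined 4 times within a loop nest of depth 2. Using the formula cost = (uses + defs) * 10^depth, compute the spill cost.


uses + defs = 20 + 4 = 24
10^2 = 100
Spill cost = 24 * 100 = 2400

2400


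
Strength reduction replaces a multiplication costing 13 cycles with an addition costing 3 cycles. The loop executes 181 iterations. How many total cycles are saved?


Per-iteration saving = 13 - 3 = 10
Total saved = 181 * 10 = 1810

1810


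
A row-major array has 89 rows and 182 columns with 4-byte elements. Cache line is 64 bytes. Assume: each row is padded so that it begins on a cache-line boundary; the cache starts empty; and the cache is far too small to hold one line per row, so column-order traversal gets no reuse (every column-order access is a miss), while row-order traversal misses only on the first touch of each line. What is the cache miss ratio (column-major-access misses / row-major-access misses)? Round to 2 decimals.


Each row occupies 182 * 4 = 728 bytes and starts on a line boundary, so it spans ceil(728 / 64) = 12 cache lines.
Row-major traversal misses (one per line touched): 89 * ceil(182 * 4 / 64) = 1068
Column-major traversal misses (no reuse, every access misses): 89 * 182 = 16198
Ratio = 16198 / 1068 = 15.17

15.17


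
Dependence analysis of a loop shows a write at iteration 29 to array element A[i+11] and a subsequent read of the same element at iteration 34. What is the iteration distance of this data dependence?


Distance = read iteration - write iteration
= 34 - 29 = 5

5


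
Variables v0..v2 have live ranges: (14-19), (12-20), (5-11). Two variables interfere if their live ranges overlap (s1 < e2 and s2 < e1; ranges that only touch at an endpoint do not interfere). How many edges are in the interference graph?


Check all pairs for overlapping intervals.
Two intervals (s1,e1) and (s2,e2) overlap if s1 < e2 and s2 < e1.
v0 (14-19) vs v1..v2: overlaps v1 -> 1
v1 (12-20) vs v2: overlaps none -> 0
Total overlapping pairs = 1 + 0 = 1

1


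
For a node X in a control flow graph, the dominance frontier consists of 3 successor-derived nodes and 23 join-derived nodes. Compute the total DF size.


DF(X) = direct successor contributions + join point contributions
= 3 + 23 = 26

26


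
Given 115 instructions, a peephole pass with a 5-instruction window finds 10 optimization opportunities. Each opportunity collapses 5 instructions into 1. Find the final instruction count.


Each match removes 4 instructions.
Total removed = 10 * 4 = 40
Remaining = 115 - 40 = 75

75


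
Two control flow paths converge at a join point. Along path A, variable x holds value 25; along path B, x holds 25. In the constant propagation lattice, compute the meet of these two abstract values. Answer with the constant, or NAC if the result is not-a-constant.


Meet operation: if both paths give the same constant, result is that constant; if they differ, result is NAC (not-a-constant).
Path A: 25, Path B: 25 -> equal
Result: constant -> 25

25


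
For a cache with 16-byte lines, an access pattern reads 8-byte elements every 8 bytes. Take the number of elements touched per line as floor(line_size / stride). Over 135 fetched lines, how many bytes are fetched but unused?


Elements per line = floor(16 / 8) = 2
Bytes used per line = 2 * 8 = 16
Wasted per line = 16 - 16 = 0
Total wasted = 0 * 135 = 0

0


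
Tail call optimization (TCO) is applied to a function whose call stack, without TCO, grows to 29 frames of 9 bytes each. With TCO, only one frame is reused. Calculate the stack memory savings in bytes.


Without TCO: 29 * 9 = 261 bytes
With TCO: reuse 1 frame = 9 bytes
Savings = 261 - 9 = 252

252


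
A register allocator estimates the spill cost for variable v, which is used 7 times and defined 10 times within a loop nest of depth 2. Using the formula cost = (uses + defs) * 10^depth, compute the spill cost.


uses + defs = 7 + 10 = 17
10^2 = 100
Spill cost = 17 * 100 = 1700

1700


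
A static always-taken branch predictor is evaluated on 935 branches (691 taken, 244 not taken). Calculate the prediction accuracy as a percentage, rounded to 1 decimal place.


Predictor: always-taken
Correct predictions = 691
Accuracy = 691 / 935 * 100 = 73.9%

73.9


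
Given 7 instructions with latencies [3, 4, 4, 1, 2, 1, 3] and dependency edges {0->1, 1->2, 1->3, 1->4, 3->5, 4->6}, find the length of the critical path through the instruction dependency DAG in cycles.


Compute longest path through dependency graph: dist(Ik) = max over predecessors of dist + latency(Ik).
dist(I0) = latency 3 = 3
dist(I1) = dist(I0) + 4 = 3 + 4 = 7
dist(I2) = dist(I1) + 4 = 7 + 4 = 11
dist(I3) = dist(I1) + 1 = 7 + 1 = 8
dist(I4) = dist(I1) + 2 = 7 + 2 = 9
dist(I5) = dist(I3) + 1 = 8 + 1 = 9
dist(I6) = dist(I4) + 3 = 9 + 3 = 12
Critical path = max dist = 12

12


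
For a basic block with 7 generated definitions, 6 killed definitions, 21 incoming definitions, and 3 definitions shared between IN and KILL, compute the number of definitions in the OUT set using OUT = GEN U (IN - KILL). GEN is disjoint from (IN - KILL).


IN - KILL: 21 - 3 = 18 surviving definitions
OUT = GEN + surviving = 7 + 18 = 25

25


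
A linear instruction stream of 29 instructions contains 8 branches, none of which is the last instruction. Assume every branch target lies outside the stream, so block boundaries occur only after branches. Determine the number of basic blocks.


With no in-sequence branch targets, the leaders are the first instruction plus the instruction after each branch.
Number of basic blocks = branches + 1
= 8 + 1 = 9

9


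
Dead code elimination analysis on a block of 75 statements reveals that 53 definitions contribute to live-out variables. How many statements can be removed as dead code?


Dead code = total statements - live definitions
= 75 - 53 = 22

22


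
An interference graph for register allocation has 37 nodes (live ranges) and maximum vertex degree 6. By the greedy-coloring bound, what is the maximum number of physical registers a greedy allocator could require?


Greedy coloring never needs more than (max_degree + 1) colors: when coloring a vertex, at most max_degree neighbors are already colored.
Upper bound = 6 + 1 = 7

7


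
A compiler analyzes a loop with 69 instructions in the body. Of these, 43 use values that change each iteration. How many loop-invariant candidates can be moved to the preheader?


Invariant candidates = total - loop-dependent
= 69 - 43 = 26

26


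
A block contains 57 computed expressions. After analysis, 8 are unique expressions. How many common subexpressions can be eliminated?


CSE count = total expressions - unique expressions
= 57 - 8 = 49

49


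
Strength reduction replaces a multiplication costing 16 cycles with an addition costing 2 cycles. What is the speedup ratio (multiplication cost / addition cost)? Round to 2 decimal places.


Ratio = mult_cost / add_cost = 16 / 2 = 8.0

8.0


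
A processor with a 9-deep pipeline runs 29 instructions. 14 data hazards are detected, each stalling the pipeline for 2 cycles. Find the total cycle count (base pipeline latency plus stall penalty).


Base cycles = 9 + 29 - 1 = 37
Total stalls = 14 * 2 = 28
Total = 37 + 28 = 65

65


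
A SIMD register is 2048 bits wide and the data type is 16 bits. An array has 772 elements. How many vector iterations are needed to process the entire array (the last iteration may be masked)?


Width = 2048 / 16 = 128 elements per vector op
Iterations = ceil(772 / 128) = 7

7


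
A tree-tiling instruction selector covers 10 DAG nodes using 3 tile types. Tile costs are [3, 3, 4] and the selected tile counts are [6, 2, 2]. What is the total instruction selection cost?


Total cost = sum(count_i * cost_i)
= 6*3 + 2*3 + 2*4
= 32

32


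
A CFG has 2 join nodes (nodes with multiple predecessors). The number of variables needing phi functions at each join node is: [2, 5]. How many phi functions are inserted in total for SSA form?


Total phi functions = sum of phi functions at each join node
= 2 + 5 = 7

7


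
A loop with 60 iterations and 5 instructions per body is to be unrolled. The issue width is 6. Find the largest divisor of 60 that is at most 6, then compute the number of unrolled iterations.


Largest divisor of 60 <= 6 is 6
New iterations = 60 / 6 = 10

10


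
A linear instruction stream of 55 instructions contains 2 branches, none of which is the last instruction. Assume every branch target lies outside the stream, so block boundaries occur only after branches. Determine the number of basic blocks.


With no in-sequence branch targets, the leaders are the first instruction plus the instruction after each branch.
Number of basic blocks = branches + 1
= 2 + 1 = 3

3


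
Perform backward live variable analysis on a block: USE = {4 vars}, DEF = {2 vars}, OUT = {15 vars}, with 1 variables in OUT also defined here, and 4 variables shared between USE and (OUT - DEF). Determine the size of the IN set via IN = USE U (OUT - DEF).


OUT - DEF: 15 - 1 = 14
|IN| = |USE| + |OUT - DEF| - |USE ∩ (OUT - DEF)| = 4 + 14 - 4 = 14

14


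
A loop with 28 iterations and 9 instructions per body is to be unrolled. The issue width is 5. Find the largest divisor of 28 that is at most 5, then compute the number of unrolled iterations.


Largest divisor of 28 <= 5 is 4
New iterations = 28 / 4 = 7

7


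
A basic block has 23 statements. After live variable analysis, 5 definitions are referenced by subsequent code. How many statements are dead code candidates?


Dead code = total statements - live definitions
= 23 - 5 = 18

18


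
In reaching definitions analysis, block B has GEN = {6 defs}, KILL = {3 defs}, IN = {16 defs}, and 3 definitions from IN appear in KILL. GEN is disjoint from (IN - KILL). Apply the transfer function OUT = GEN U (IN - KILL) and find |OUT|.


IN - KILL: 16 - 3 = 13 surviving definitions
OUT = GEN + surviving = 6 + 13 = 19

19


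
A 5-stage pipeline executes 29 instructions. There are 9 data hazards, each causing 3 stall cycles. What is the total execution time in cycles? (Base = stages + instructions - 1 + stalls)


Base cycles = 5 + 29 - 1 = 33
Total stalls = 9 * 3 = 27
Total = 33 + 27 = 60

60


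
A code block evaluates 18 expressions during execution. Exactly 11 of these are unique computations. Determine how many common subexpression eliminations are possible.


CSE count = total expressions - unique expressions
= 18 - 11 = 7

7


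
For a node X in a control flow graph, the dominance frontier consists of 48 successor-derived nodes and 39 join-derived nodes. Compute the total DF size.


DF(X) = direct successor contributions + join point contributions
= 48 + 39 = 87

87


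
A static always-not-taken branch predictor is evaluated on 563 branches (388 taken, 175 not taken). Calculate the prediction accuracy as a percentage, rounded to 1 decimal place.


Predictor: always-not-taken
Correct predictions = 175
Accuracy = 175 / 563 * 100 = 31.1%

31.1


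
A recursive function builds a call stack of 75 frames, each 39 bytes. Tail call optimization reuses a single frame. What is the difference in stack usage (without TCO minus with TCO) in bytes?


Without TCO: 75 * 39 = 2925 bytes
With TCO: reuse 1 frame = 39 bytes
Savings = 2925 - 39 = 2886

2886


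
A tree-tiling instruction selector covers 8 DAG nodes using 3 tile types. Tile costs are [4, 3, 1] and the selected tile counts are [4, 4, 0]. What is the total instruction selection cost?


Total cost = sum(count_i * cost_i)
= 4*4 + 4*3 + 0*1
= 28

28


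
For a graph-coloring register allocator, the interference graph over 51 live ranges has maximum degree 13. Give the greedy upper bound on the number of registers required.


Greedy coloring never needs more than (max_degree + 1) colors: when coloring a vertex, at most max_degree neighbors are already colored.
Upper bound = 13 + 1 = 14

14


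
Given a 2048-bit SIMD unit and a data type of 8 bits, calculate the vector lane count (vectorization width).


Width = SIMD bits / data type bits
= 2048 / 8 = 256

256


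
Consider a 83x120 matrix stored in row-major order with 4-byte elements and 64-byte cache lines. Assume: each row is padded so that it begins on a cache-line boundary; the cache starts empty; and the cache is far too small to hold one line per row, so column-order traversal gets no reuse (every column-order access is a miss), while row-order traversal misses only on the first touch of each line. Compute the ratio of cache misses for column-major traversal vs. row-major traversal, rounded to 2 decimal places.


Each row occupies 120 * 4 = 480 bytes and starts on a line boundary, so it spans ceil(480 / 64) = 8 cache lines.
Row-major traversal misses (one per line touched): 83 * ceil(120 * 4 / 64) = 664
Column-major traversal misses (no reuse, every access misses): 83 * 120 = 9960
Ratio = 9960 / 664 = 15.0

15.0


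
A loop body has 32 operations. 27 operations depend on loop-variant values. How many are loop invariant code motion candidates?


Invariant candidates = total - loop-dependent
= 32 - 27 = 5

5


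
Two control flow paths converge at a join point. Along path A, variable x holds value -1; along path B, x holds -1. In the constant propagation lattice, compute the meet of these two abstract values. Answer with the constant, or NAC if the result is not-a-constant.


Meet operation: if both paths give the same constant, result is that constant; if they differ, result is NAC (not-a-constant).
Path A: -1, Path B: -1 -> equal
Result: constant -> -1

-1


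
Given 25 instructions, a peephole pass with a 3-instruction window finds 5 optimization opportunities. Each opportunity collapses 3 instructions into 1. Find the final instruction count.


Each match removes 2 instructions.
Total removed = 5 * 2 = 10
Remaining = 25 - 10 = 15

15


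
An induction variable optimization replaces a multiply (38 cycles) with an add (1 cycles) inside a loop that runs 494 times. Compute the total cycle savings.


Per-iteration saving = 38 - 1 = 37
Total saved = 494 * 37 = 18278

18278


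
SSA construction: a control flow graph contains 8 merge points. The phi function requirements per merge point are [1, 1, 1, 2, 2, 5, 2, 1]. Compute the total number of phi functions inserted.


Total phi functions = sum of phi functions at each join node
= 1 + 1 + 1 + 2 + 2 + 5 + 2 + 1 = 15

15


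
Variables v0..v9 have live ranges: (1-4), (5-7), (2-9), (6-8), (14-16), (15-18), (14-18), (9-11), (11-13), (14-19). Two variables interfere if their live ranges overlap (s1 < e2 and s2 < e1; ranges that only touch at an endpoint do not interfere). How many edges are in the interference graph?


Check all pairs for overlapping intervals.
Two intervals (s1,e1) and (s2,e2) overlap if s1 < e2 and s2 < e1.
v0 (1-4) vs v1..v9: overlaps v2 -> 1
v1 (5-7) vs v2..v9: overlaps v2, v3 -> 2
v2 (2-9) vs v3..v9: overlaps v3 -> 1
v3 (6-8) vs v4..v9: overlaps none -> 0
v4 (14-16) vs v5..v9: overlaps v5, v6, v9 -> 3
v5 (15-18) vs v6..v9: overlaps v6, v9 -> 2
v6 (14-18) vs v7..v9: overlaps v9 -> 1
v7 (9-11) vs v8..v9: overlaps none -> 0
v8 (11-13) vs v9: overlaps none -> 0
Total overlapping pairs = 1 + 2 + 1 + 0 + 3 + 2 + 1 + 0 + 0 = 10

10


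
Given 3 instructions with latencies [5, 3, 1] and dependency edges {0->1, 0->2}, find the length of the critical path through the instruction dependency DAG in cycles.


Compute longest path through dependency graph: dist(Ik) = max over predecessors of dist + latency(Ik).
dist(I0) = latency 5 = 5
dist(I1) = dist(I0) + 3 = 5 + 3 = 8
dist(I2) = dist(I0) + 1 = 5 + 1 = 6
Critical path = max dist = 8

8


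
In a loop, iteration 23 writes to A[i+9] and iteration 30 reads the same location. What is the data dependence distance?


Distance = read iteration - write iteration
= 30 - 23 = 7

7


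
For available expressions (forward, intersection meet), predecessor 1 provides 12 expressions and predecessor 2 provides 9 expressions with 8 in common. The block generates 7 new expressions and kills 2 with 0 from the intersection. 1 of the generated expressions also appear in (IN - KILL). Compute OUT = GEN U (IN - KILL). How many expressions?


IN = intersection of predecessors = 8
IN - KILL = 8 - 0 = 8
|OUT| = |GEN| + |IN - KILL| - |GEN ∩ (IN - KILL)| = 7 + 8 - 1 = 14

14


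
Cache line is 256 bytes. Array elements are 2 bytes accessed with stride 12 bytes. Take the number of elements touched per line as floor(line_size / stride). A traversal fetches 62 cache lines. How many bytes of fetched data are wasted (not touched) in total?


Elements per line = floor(256 / 12) = 21
Bytes used per line = 21 * 2 = 42
Wasted per line = 256 - 42 = 214
Total wasted = 214 * 62 = 13268

13268


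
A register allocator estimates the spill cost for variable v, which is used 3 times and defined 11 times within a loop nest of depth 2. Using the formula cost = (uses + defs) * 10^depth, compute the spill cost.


uses + defs = 3 + 11 = 14
10^2 = 100
Spill cost = 14 * 100 = 1400

1400


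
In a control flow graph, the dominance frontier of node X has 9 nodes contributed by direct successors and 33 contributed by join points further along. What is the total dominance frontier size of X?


DF(X) = direct successor contributions + join point contributions
= 9 + 33 = 42

42


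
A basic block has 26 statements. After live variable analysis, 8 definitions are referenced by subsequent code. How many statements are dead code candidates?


Dead code = total statements - live definitions
= 26 - 8 = 18

18


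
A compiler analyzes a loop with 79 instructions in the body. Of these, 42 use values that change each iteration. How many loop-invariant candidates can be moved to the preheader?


Invariant candidates = total - loop-dependent
= 79 - 42 = 37

37


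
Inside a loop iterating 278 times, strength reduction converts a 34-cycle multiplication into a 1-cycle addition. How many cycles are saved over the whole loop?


Per-iteration saving = 34 - 1 = 33
Total saved = 278 * 33 = 9174

9174


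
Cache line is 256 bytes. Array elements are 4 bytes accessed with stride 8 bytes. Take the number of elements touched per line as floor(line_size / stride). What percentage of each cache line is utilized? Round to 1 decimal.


Elements per cache line = floor(256 / 8) = 32
Bytes used = 32 * 4 = 128
Utilization = 128 / 256 * 100 = 50.0%

50.0


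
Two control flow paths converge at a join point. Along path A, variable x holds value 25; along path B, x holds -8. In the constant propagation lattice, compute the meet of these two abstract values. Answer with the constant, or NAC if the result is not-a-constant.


Meet operation: if both paths give the same constant, result is that constant; if they differ, result is NAC (not-a-constant).
Path A: 25, Path B: -8 -> differ
Result: not-a-constant -> NAC

NAC


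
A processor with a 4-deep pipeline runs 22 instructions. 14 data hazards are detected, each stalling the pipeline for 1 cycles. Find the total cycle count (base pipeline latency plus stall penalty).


Base cycles = 4 + 22 - 1 = 25
Total stalls = 14 * 1 = 14
Total = 25 + 14 = 39

39


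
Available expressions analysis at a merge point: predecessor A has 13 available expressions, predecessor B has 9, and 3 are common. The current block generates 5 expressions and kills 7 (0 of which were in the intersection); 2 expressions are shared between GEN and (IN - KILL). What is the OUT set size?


IN = intersection of predecessors = 3
IN - KILL = 3 - 0 = 3
|OUT| = |GEN| + |IN - KILL| - |GEN ∩ (IN - KILL)| = 5 + 3 - 2 = 6

6


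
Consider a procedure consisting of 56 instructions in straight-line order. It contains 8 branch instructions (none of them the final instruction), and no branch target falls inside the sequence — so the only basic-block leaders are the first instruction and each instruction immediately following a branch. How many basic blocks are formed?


With no in-sequence branch targets, the leaders are the first instruction plus the instruction after each branch.
Number of basic blocks = branches + 1
= 8 + 1 = 9

9


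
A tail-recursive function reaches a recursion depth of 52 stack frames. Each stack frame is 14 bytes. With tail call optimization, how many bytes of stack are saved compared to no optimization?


Without TCO: 52 * 14 = 728 bytes
With TCO: reuse 1 frame = 14 bytes
Savings = 728 - 14 = 714

714


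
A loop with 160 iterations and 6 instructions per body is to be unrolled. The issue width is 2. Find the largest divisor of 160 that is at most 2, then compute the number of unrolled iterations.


Largest divisor of 160 <= 2 is 2
New iterations = 160 / 2 = 80

80


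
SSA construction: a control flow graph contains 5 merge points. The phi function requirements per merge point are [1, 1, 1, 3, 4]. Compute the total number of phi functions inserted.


Total phi functions = sum of phi functions at each join node
= 1 + 1 + 1 + 3 + 4 = 10

10


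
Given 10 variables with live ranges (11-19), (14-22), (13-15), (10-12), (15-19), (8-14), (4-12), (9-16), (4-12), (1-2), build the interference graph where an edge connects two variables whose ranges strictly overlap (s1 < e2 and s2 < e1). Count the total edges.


Check all pairs for overlapping intervals.
Two intervals (s1,e1) and (s2,e2) overlap if s1 < e2 and s2 < e1.
v0 (11-19) vs v1..v9: overlaps v1, v2, v3, v4, v5, v6, v7, v8 -> 8
v1 (14-22) vs v2..v9: overlaps v2, v4, v7 -> 3
v2 (13-15) vs v3..v9: overlaps v5, v7 -> 2
v3 (10-12) vs v4..v9: overlaps v5, v6, v7, v8 -> 4
v4 (15-19) vs v5..v9: overlaps v7 -> 1
v5 (8-14) vs v6..v9: overlaps v6, v7, v8 -> 3
v6 (4-12) vs v7..v9: overlaps v7, v8 -> 2
v7 (9-16) vs v8..v9: overlaps v8 -> 1
v8 (4-12) vs v9: overlaps none -> 0
Total overlapping pairs = 8 + 3 + 2 + 4 + 1 + 3 + 2 + 1 + 0 = 24

24


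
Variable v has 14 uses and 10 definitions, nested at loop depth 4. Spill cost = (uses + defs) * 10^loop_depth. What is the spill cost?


uses + defs = 14 + 10 = 24
10^4 = 10000
Spill cost = 24 * 10000 = 240000

240000


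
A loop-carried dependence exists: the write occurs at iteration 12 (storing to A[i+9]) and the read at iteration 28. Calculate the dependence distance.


Distance = read iteration - write iteration
= 28 - 12 = 16

16
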